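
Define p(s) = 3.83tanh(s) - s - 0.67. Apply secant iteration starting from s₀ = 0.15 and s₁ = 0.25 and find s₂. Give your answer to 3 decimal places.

p(0.15) = -0.24977, p(0.25) = 0.01804
s₂ = 0.25000 − 0.01804·(0.25000 − 0.15000) / (0.01804 − (-0.24977)) = 0.25000 − (0.00180)/(0.26781) = 0.24326

0.243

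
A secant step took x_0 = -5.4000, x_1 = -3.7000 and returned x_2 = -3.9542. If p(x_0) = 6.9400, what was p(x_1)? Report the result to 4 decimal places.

-1.2202

The secant line through (-5.4000, 6.9400) and (-3.7000, p(x_1)) crosses zero at x_2 = -3.9542.
So (-5.4000, 6.9400), (-3.7000, p(x_1)), (-3.9542, 0) are collinear:
p(x_1) = 6.9400 · (-3.7000 − (-3.9542)) / (-5.4000 − (-3.9542)) = 6.9400 · (0.254200)/(-1.445800) = -1.220188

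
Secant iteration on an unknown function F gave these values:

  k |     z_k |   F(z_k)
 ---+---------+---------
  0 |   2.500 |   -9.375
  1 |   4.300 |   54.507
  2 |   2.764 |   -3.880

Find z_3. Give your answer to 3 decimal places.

z_3 = 2.764 − (-3.880)·(2.764 − 4.300) / (-3.880 − 54.507)
   = 2.764 − (5.95968)/(-58.38700) = 2.86607

2.866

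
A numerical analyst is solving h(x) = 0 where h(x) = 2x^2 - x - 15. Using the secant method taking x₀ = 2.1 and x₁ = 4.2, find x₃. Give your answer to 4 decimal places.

2.9657

h(2.1) = -8.280000, h(4.2) = 16.080000
x₂ = 4.200000 − 16.080000·(4.200000 − 2.100000) / (16.080000 − (-8.280000)) = 4.200000 − (33.768000)/(24.360000) = 2.813793
h(2.813793) = -1.978930
x₃ = 2.813793 − (-1.978930)·(2.813793 − 4.200000) / (-1.978930 − 16.080000) = 2.813793 − (2.743206)/(-18.058930) = 2.965696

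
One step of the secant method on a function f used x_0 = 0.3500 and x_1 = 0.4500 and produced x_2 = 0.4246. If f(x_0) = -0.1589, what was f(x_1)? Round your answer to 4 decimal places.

0.0541

The secant line through (0.3500, -0.1589) and (0.4500, f(x_1)) crosses zero at x_2 = 0.4246.
So (0.3500, -0.1589), (0.4500, f(x_1)), (0.4246, 0) are collinear:
f(x_1) = -0.1589 · (0.4500 − 0.4246) / (0.3500 − 0.4246) = -0.1589 · (0.025400)/(-0.074600) = 0.054103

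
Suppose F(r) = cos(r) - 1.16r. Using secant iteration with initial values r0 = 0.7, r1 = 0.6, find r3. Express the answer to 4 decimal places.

F(0.7) = -0.047158, F(0.6) = 0.129336
r2 = 0.600000 − 0.129336·(0.600000 − 0.700000) / (0.129336 − (-0.047158)) = 0.600000 − (-0.012934)/(0.176493) = 0.673281
F(0.673281) = 0.000775
r3 = 0.673281 − 0.000775·(0.673281 − 0.600000) / (0.000775 − 0.129336) = 0.673281 − (0.000057)/(-0.128561) = 0.673722

0.6737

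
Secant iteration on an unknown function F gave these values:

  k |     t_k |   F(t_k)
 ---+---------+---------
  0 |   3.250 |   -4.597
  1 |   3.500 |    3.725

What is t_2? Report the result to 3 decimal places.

t_2 = 3.500 − 3.725·(3.500 − 3.250) / (3.725 − (-4.597))
   = 3.500 − (0.93125)/(8.32200) = 3.38810

3.388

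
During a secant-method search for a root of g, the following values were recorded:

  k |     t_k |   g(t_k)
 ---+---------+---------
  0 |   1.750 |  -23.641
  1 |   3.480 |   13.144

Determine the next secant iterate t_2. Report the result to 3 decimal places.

t_2 = 3.480 − 13.144·(3.480 − 1.750) / (13.144 − (-23.641))
   = 3.480 − (22.73912)/(36.78500) = 2.86184

2.862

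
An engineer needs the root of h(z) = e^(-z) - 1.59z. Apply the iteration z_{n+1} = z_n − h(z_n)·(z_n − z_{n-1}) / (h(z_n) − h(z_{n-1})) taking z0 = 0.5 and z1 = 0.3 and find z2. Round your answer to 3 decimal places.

0.417

h(0.5) = -0.18847, h(0.3) = 0.26382
z2 = 0.30000 − 0.26382·(0.30000 − 0.50000) / (0.26382 − (-0.18847)) = 0.30000 − (-0.05276)/(0.45229) = 0.41666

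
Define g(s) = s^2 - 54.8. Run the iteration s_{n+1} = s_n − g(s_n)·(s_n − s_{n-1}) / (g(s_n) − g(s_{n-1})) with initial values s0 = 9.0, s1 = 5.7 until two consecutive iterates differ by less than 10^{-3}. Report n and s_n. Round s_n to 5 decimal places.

g(9.0) = 26.2000000, g(5.7) = -22.3100000
s2 = 5.7000000 − (-22.3100000)·(-3.3000000)/(-48.5100000) = 7.2176871;  |Δ| = 1.5176871
g(7.2176871) = -2.7049933
s3 = 7.2176871 − (-2.7049933)·(1.5176871)/(19.6050067) = 7.4270894;  |Δ| = 0.2094023
g(7.4270894) = 0.3616565
s4 = 7.4270894 − 0.3616565·(0.2094023)/(3.0666498) = 7.4023941;  |Δ| = 0.0246953
g(7.4023941) = -0.0045614
s5 = 7.4023941 − (-0.0045614)·(-0.0246953)/(-0.3662179) = 7.4027017;  |Δ| = 0.0003076
|s5 − s4| = 0.0003076 < 10^{-3}

n = 5, s_n = 7.40270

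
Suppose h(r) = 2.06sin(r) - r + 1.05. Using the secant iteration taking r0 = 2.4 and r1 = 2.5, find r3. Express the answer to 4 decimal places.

h(2.4) = 0.041454, h(2.5) = -0.217147
r2 = 2.500000 − (-0.217147)·(2.500000 − 2.400000) / (-0.217147 − 0.041454) = 2.500000 − (-0.021715)/(-0.258602) = 2.416030
h(2.416030) = 0.000896
r3 = 2.416030 − 0.000896·(2.416030 − 2.500000) / (0.000896 − (-0.217147)) = 2.416030 − (-0.000075)/(0.218043) = 2.416375

2.4164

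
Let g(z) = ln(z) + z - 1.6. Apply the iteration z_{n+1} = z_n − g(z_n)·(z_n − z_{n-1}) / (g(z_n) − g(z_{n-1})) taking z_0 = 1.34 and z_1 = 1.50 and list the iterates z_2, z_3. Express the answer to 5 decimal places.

1.32084, 1.32136

g(1.34) = 0.0326696, g(1.50) = 0.3054651
z_2 = 1.5000000 − 0.3054651·(1.5000000 − 1.3400000) / (0.3054651 − 0.0326696) = 1.5000000 − (0.0488744)/(0.2727955) = 1.3208386
g(1.3208386) = -0.0008945
z_3 = 1.3208386 − (-0.0008945)·(1.3208386 − 1.5000000) / (-0.0008945 − 0.3054651) = 1.3208386 − (0.0001603)/(-0.3063596) = 1.3213617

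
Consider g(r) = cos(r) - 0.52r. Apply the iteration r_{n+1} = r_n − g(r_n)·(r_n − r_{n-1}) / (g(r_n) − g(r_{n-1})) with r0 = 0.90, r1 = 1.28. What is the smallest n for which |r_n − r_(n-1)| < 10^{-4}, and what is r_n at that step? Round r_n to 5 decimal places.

g(0.90) = 0.1536100, g(1.28) = -0.3788848
r2 = 1.2800000 − (-0.3788848)·(0.3800000)/(-0.5324948) = 1.0096195;  |Δ| = 0.2703805
g(1.0096195) = 0.0071808
r3 = 1.0096195 − 0.0071808·(-0.2703805)/(0.3860656) = 1.0146485;  |Δ| = 0.0050291
g(1.0146485) = 0.0003012
r4 = 1.0146485 − 0.0003012·(0.0050291)/(-0.0068796) = 1.0148687;  |Δ| = 0.0002202
g(1.0148687) = -0.0000003
r5 = 1.0148687 − (-0.0000003)·(0.0002202)/(-0.0003015) = 1.0148685;  |Δ| = 0.0000002
|r5 − r4| = 0.0000002 < 10^{-4}

n = 5, r_n = 1.01487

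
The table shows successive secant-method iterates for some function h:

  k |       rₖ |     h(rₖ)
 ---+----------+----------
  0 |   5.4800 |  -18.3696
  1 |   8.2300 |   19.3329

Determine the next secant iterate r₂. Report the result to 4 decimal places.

6.8199

r₂ = 8.2300 − 19.3329·(8.2300 − 5.4800) / (19.3329 − (-18.3696))
   = 8.2300 − (53.165475)/(37.702500) = 6.819869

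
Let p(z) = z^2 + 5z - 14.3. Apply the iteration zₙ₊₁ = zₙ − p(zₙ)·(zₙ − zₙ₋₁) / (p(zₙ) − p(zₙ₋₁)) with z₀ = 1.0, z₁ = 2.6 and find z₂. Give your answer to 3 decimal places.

p(1.0) = -8.30000, p(2.6) = 5.46000
z₂ = 2.60000 − 5.46000·(2.60000 − 1.00000) / (5.46000 − (-8.30000)) = 2.60000 − (8.73600)/(13.76000) = 1.96512

1.965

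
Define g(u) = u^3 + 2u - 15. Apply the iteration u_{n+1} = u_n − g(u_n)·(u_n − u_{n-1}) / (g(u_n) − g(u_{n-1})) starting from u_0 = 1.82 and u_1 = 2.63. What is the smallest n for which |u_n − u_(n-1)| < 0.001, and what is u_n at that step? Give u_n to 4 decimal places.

n = 5, u_n = 2.1971

g(1.82) = -5.331432, g(2.63) = 8.451447
u_2 = 2.630000 − 8.451447·(0.810000)/(13.782879) = 2.133321;  |Δ| = 0.496679
g(2.133321) = -1.024496
u_3 = 2.133321 − (-1.024496)·(-0.496679)/(-9.475943) = 2.187019;  |Δ| = 0.053699
g(2.187019) = -0.165331
u_4 = 2.187019 − (-0.165331)·(0.053699)/(0.859164) = 2.197353;  |Δ| = 0.010333
g(2.197353) = 0.004313
u_5 = 2.197353 − 0.004313·(0.010333)/(0.169644) = 2.197090;  |Δ| = 0.000263
|u_5 − u_4| = 0.000263 < 0.001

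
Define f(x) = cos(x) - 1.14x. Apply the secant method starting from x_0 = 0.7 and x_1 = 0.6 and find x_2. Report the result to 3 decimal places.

0.681

f(0.7) = -0.03316, f(0.6) = 0.14134
x_2 = 0.60000 − 0.14134·(0.60000 − 0.70000) / (0.14134 − (-0.03316)) = 0.60000 − (-0.01413)/(0.17449) = 0.68100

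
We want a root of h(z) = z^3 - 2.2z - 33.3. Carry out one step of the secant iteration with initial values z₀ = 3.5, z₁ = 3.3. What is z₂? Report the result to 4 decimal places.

h(3.5) = 1.875000, h(3.3) = -4.623000
z₂ = 3.300000 − (-4.623000)·(3.300000 − 3.500000) / (-4.623000 − 1.875000) = 3.300000 − (0.924600)/(-6.498000) = 3.442290

3.4423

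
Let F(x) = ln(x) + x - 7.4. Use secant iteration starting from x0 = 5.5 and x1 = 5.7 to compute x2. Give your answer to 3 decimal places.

5.666

F(5.5) = -0.19525, F(5.7) = 0.04047
x2 = 5.70000 − 0.04047·(5.70000 − 5.50000) / (0.04047 − (-0.19525)) = 5.70000 − (0.00809)/(0.23572) = 5.66567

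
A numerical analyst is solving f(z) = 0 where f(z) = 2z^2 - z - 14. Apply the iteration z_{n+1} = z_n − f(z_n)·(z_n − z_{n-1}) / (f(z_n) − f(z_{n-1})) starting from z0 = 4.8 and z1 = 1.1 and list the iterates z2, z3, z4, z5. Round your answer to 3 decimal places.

2.274, 3.306, 2.858, 2.904

f(4.8) = 27.28000, f(1.1) = -12.68000
z2 = 1.10000 − (-12.68000)·(1.10000 − 4.80000) / (-12.68000 − 27.28000) = 1.10000 − (46.91600)/(-39.96000) = 2.27407
f(2.27407) = -5.93125
z3 = 2.27407 − (-5.93125)·(2.27407 − 1.10000) / (-5.93125 − (-12.68000)) = 2.27407 − (-6.96372)/(6.74875) = 3.30593
f(3.30593) = 4.55239
z4 = 3.30593 − 4.55239·(3.30593 − 2.27407) / (4.55239 − (-5.93125)) = 3.30593 − (4.69740)/(10.48364) = 2.85786
f(2.85786) = -0.52315
z5 = 2.85786 − (-0.52315)·(2.85786 − 3.30593) / (-0.52315 − 4.55239) = 2.85786 − (0.23441)/(-5.07554) = 2.90404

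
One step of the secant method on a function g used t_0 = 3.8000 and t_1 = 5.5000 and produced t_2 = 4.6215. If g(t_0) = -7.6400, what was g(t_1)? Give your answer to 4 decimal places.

8.1701

The secant line through (3.8000, -7.6400) and (5.5000, g(t_1)) crosses zero at t_2 = 4.6215.
So (3.8000, -7.6400), (5.5000, g(t_1)), (4.6215, 0) are collinear:
g(t_1) = -7.6400 · (5.5000 − 4.6215) / (3.8000 − 4.6215) = -7.6400 · (0.878500)/(-0.821500) = 8.170103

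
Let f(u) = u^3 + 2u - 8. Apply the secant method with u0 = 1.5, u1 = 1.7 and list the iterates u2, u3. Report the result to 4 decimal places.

f(1.5) = -1.625000, f(1.7) = 0.313000
u2 = 1.700000 − 0.313000·(1.700000 − 1.500000) / (0.313000 − (-1.625000)) = 1.700000 − (0.062600)/(1.938000) = 1.667699
f(1.667699) = -0.026368
u3 = 1.667699 − (-0.026368)·(1.667699 − 1.700000) / (-0.026368 − 0.313000) = 1.667699 − (0.000852)/(-0.339368) = 1.670208

1.6677, 1.6702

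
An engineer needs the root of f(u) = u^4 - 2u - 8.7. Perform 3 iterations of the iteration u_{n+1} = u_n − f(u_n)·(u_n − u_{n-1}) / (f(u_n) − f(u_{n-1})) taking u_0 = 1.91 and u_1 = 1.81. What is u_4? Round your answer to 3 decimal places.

1.879

f(1.91) = 0.78863, f(1.81) = -1.58717
u_2 = 1.81000 − (-1.58717)·(1.81000 − 1.91000) / (-1.58717 − 0.78863) = 1.81000 − (0.15872)/(-2.37580) = 1.87681
f(1.87681) = -0.04631
u_3 = 1.87681 − (-0.04631)·(1.87681 − 1.81000) / (-0.04631 − (-1.58717)) = 1.87681 − (-0.00309)/(1.54085) = 1.87881
f(1.87881) = 0.00285
u_4 = 1.87881 − 0.00285·(1.87881 − 1.87681) / (0.00285 − (-0.04631)) = 1.87881 − (0.00001)/(0.04917) = 1.87870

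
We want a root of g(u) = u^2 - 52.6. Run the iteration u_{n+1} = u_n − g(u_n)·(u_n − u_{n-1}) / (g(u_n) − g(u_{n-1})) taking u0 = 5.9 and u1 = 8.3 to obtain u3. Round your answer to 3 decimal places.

g(5.9) = -17.79000, g(8.3) = 16.29000
u2 = 8.30000 − 16.29000·(8.30000 − 5.90000) / (16.29000 − (-17.79000)) = 8.30000 − (39.09600)/(34.08000) = 7.15282
g(7.15282) = -1.43721
u3 = 7.15282 − (-1.43721)·(7.15282 − 8.30000) / (-1.43721 − 16.29000) = 7.15282 − (1.64874)/(-17.72721) = 7.24582

7.246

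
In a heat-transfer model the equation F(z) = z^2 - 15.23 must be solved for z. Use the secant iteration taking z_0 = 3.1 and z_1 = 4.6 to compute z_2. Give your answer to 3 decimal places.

F(3.1) = -5.62000, F(4.6) = 5.93000
z_2 = 4.60000 − 5.93000·(4.60000 − 3.10000) / (5.93000 − (-5.62000)) = 4.60000 − (8.89500)/(11.55000) = 3.82987

3.830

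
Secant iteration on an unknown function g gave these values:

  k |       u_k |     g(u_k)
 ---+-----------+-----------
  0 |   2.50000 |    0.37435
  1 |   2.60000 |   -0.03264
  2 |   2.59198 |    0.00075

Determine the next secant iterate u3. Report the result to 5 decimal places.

2.59216

u3 = 2.59198 − 0.00075·(2.59198 − 2.60000) / (0.00075 − (-0.03264))
   = 2.59198 − (-0.0000060)/(0.0333900) = 2.5921601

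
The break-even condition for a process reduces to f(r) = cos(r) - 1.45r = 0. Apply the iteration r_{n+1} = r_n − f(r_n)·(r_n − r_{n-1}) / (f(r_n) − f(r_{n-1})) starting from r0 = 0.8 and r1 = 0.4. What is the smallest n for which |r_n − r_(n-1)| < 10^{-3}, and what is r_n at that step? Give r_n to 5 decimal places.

n = 4, r_n = 0.57773

f(0.8) = -0.4632933, f(0.4) = 0.3410610
r2 = 0.4000000 − 0.3410610·(-0.4000000)/(0.8043543) = 0.5696073;  |Δ| = 0.1696073
f(0.5696073) = 0.0161821
r3 = 0.5696073 − 0.0161821·(0.1696073)/(-0.3248789) = 0.5780555;  |Δ| = 0.0084481
f(0.5780555) = -0.0006537
r4 = 0.5780555 − (-0.0006537)·(0.0084481)/(-0.0168358) = 0.5777274;  |Δ| = 0.0003280
|r4 − r3| = 0.0003280 < 10^{-3}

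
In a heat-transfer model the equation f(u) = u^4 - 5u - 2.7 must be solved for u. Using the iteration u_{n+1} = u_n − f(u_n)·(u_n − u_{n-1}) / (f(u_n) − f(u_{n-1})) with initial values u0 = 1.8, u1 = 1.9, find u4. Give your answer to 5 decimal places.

1.86150

f(1.8) = -1.2024000, f(1.9) = 0.8321000
u2 = 1.9000000 − 0.8321000·(1.9000000 − 1.8000000) / (0.8321000 − (-1.2024000)) = 1.9000000 − (0.0832100)/(2.0345000) = 1.8591005
f(1.8591005) = -0.0498058
u3 = 1.8591005 − (-0.0498058)·(1.8591005 − 1.9000000) / (-0.0498058 − 0.8321000) = 1.8591005 − (0.0020370)/(-0.8819058) = 1.8614103
f(1.8614103) = -0.0018772
u4 = 1.8614103 − (-0.0018772)·(1.8614103 − 1.8591005) / (-0.0018772 − (-0.0498058)) = 1.8614103 − (-0.0000043)/(0.0479286) = 1.8615008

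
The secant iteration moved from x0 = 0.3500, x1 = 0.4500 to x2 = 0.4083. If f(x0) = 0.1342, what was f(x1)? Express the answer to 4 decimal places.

The secant line through (0.3500, 0.1342) and (0.4500, f(x1)) crosses zero at x2 = 0.4083.
So (0.3500, 0.1342), (0.4500, f(x1)), (0.4083, 0) are collinear:
f(x1) = 0.1342 · (0.4500 − 0.4083) / (0.3500 − 0.4083) = 0.1342 · (0.041700)/(-0.058300) = -0.095989

-0.0960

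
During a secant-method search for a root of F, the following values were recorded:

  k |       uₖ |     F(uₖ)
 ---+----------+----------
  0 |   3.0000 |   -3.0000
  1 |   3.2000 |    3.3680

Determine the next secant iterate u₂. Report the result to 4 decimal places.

u₂ = 3.2000 − 3.3680·(3.2000 − 3.0000) / (3.3680 − (-3.0000))
   = 3.2000 − (0.673600)/(6.368000) = 3.094221

3.0942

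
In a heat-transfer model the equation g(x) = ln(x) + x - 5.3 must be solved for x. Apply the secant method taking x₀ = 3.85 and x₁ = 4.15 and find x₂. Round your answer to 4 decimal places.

3.9315

g(3.85) = -0.101927, g(4.15) = 0.273108
x₂ = 4.150000 − 0.273108·(4.150000 − 3.850000) / (0.273108 − (-0.101927)) = 4.150000 − (0.081933)/(0.375035) = 3.931534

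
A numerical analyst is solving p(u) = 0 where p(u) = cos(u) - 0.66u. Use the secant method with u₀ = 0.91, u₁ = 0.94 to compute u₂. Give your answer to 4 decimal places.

0.9190

p(0.91) = 0.013146, p(0.94) = -0.030612
u₂ = 0.940000 − (-0.030612)·(0.940000 − 0.910000) / (-0.030612 − 0.013146) = 0.940000 − (-0.000918)/(-0.043758) = 0.919013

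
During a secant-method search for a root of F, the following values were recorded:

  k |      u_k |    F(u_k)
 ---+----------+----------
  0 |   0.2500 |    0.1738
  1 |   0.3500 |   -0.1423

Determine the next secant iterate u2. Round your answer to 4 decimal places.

u2 = 0.3500 − (-0.1423)·(0.3500 − 0.2500) / (-0.1423 − 0.1738)
   = 0.3500 − (-0.014230)/(-0.316100) = 0.304983

0.3050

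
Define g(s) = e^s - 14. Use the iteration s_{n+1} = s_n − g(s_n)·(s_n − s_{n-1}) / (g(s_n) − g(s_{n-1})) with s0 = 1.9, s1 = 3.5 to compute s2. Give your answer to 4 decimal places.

2.3428

g(1.9) = -7.314106, g(3.5) = 19.115452
s2 = 3.500000 − 19.115452·(3.500000 − 1.900000) / (19.115452 − (-7.314106)) = 3.500000 − (30.584723)/(26.429558) = 2.342783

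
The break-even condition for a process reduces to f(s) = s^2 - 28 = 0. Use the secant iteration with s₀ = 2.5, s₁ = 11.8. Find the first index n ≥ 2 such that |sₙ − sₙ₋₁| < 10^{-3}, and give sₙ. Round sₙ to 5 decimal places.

n = 7, sₙ = 5.29150

f(2.5) = -21.7500000, f(11.8) = 111.2400000
s₂ = 11.8000000 − 111.2400000·(9.3000000)/(132.9900000) = 4.0209790;  |Δ| = 7.7790210
f(4.0209790) = -11.8317277
s₃ = 4.0209790 − (-11.8317277)·(-7.7790210)/(-123.0717277) = 4.7688296;  |Δ| = 0.7478505
f(4.7688296) = -5.2582646
s₄ = 4.7688296 − (-5.2582646)·(0.7478505)/(6.5734631) = 5.3670524;  |Δ| = 0.5982229
f(5.3670524) = 0.8052519
s₅ = 5.3670524 − 0.8052519·(0.5982229)/(6.0635165) = 5.2876068;  |Δ| = 0.0794457
f(5.2876068) = -0.0412146
s₆ = 5.2876068 − (-0.0412146)·(-0.0794457)/(-0.8464665) = 5.2914750;  |Δ| = 0.0038682
f(5.2914750) = -0.0002924
s₇ = 5.2914750 − (-0.0002924)·(0.0038682)/(0.0409223) = 5.2915026;  |Δ| = 0.0000276
|s₇ − s₆| = 0.0000276 < 10^{-3}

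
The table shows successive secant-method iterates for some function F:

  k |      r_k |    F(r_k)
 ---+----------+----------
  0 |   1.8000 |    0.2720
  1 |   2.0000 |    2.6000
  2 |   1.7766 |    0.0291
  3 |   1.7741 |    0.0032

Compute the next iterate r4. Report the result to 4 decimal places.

r4 = 1.7741 − 0.0032·(1.7741 − 1.7766) / (0.0032 − 0.0291)
   = 1.7741 − (-0.000008)/(-0.025900) = 1.773791

1.7738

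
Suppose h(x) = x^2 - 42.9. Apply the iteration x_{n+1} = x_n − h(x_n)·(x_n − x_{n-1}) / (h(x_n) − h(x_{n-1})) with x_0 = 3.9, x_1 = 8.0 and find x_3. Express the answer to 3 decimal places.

h(3.9) = -27.69000, h(8.0) = 21.10000
x_2 = 8.00000 − 21.10000·(8.00000 − 3.90000) / (21.10000 − (-27.69000)) = 8.00000 − (86.51000)/(48.79000) = 6.22689
h(6.22689) = -4.12583
x_3 = 6.22689 − (-4.12583)·(6.22689 − 8.00000) / (-4.12583 − 21.10000) = 6.22689 − (7.31555)/(-25.22583) = 6.51689

6.517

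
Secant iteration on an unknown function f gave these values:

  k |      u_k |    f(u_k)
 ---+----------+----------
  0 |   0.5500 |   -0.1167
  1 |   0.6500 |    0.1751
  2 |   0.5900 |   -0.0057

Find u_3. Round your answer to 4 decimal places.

u_3 = 0.5900 − (-0.0057)·(0.5900 − 0.6500) / (-0.0057 − 0.1751)
   = 0.5900 − (0.000342)/(-0.180800) = 0.591892

0.5919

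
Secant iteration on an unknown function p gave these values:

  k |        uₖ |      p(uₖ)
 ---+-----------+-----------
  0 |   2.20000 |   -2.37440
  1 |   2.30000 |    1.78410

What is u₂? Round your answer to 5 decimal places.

2.25710

u₂ = 2.30000 − 1.78410·(2.30000 − 2.20000) / (1.78410 − (-2.37440))
   = 2.30000 − (0.1784100)/(4.1585000) = 2.2570975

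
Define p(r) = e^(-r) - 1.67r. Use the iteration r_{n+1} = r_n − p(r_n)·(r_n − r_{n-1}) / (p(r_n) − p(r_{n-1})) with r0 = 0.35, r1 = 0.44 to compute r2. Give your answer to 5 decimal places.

p(0.35) = 0.1201881, p(0.44) = -0.0907636
r2 = 0.4400000 − (-0.0907636)·(0.4400000 − 0.3500000) / (-0.0907636 − 0.1201881) = 0.4400000 − (-0.0081687)/(-0.2109517) = 0.4012768

0.40128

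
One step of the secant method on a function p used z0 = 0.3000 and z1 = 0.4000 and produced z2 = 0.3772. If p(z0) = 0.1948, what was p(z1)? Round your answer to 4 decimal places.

The secant line through (0.3000, 0.1948) and (0.4000, p(z1)) crosses zero at z2 = 0.3772.
So (0.3000, 0.1948), (0.4000, p(z1)), (0.3772, 0) are collinear:
p(z1) = 0.1948 · (0.4000 − 0.3772) / (0.3000 − 0.3772) = 0.1948 · (0.022800)/(-0.077200) = -0.057532

-0.0575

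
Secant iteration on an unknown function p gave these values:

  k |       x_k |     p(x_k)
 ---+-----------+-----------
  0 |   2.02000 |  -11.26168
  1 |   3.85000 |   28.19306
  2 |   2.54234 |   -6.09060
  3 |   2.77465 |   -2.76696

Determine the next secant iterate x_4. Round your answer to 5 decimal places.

2.96805

x_4 = 2.77465 − (-2.76696)·(2.77465 − 2.54234) / (-2.76696 − (-6.09060))
   = 2.77465 − (-0.6427925)/(3.3236400) = 2.9680502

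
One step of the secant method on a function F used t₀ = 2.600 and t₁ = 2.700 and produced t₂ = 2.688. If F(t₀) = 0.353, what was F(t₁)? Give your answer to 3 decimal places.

The secant line through (2.600, 0.353) and (2.700, F(t₁)) crosses zero at t₂ = 2.688.
So (2.600, 0.353), (2.700, F(t₁)), (2.688, 0) are collinear:
F(t₁) = 0.353 · (2.700 − 2.688) / (2.600 − 2.688) = 0.353 · (0.01200)/(-0.08800) = -0.04814

-0.048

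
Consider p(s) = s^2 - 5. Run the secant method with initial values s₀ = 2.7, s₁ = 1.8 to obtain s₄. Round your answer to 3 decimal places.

p(2.7) = 2.29000, p(1.8) = -1.76000
s₂ = 1.80000 − (-1.76000)·(1.80000 − 2.70000) / (-1.76000 − 2.29000) = 1.80000 − (1.58400)/(-4.05000) = 2.19111
p(2.19111) = -0.19903
s₃ = 2.19111 − (-0.19903)·(2.19111 − 1.80000) / (-0.19903 − (-1.76000)) = 2.19111 − (-0.07784)/(1.56097) = 2.24098
p(2.24098) = 0.02199
s₄ = 2.24098 − 0.02199·(2.24098 − 2.19111) / (0.02199 − (-0.19903)) = 2.24098 − (0.00110)/(0.22102) = 2.23602

2.236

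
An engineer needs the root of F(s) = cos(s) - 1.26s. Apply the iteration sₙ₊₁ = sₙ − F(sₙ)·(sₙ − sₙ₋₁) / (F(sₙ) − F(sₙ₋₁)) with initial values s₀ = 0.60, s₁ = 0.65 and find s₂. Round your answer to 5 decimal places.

0.63758

F(0.60) = 0.0693356, F(0.65) = -0.0229162
s₂ = 0.6500000 − (-0.0229162)·(0.6500000 − 0.6000000) / (-0.0229162 − 0.0693356) = 0.6500000 − (-0.0011458)/(-0.0922518) = 0.6375795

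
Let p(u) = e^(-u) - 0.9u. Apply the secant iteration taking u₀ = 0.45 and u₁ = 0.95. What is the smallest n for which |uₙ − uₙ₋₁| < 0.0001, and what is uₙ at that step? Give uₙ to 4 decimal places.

p(0.45) = 0.232628, p(0.95) = -0.468259
u₂ = 0.950000 − (-0.468259)·(0.500000)/(-0.700887) = 0.615953;  |Δ| = 0.334047
p(0.615953) = -0.014231
u₃ = 0.615953 − (-0.014231)·(-0.334047)/(0.454028) = 0.605482;  |Δ| = 0.010471
p(0.605482) = 0.000877
u₄ = 0.605482 − 0.000877·(-0.010471)/(0.015109) = 0.606090;  |Δ| = 0.000608
p(0.606090) = -0.000002
u₅ = 0.606090 − (-0.000002)·(0.000608)/(-0.000879) = 0.606089;  |Δ| = 0.000001
|u₅ − u₄| = 0.000001 < 0.0001

n = 5, uₙ = 0.6061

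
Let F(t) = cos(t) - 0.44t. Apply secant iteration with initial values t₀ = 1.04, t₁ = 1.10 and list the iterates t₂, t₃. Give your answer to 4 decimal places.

F(1.04) = 0.048620, F(1.10) = -0.030404
t₂ = 1.100000 − (-0.030404)·(1.100000 − 1.040000) / (-0.030404 − 0.048620) = 1.100000 − (-0.001824)/(-0.079024) = 1.076915
F(1.076915) = 0.000204
t₃ = 1.076915 − 0.000204·(1.076915 − 1.100000) / (0.000204 − (-0.030404)) = 1.076915 − (-0.000005)/(0.030608) = 1.077069

1.0769, 1.0771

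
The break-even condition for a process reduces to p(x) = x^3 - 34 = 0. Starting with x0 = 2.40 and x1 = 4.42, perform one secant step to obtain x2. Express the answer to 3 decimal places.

p(2.40) = -20.17600, p(4.42) = 52.35089
x2 = 4.42000 − 52.35089·(4.42000 − 2.40000) / (52.35089 − (-20.17600)) = 4.42000 − (105.74879)/(72.52689) = 2.96194

2.962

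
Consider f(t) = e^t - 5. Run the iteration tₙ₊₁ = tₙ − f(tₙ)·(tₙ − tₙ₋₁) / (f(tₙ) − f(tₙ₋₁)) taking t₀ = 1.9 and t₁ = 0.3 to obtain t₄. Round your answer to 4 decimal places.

f(1.9) = 1.685894, f(0.3) = -3.650141
t₂ = 0.300000 − (-3.650141)·(0.300000 − 1.900000) / (-3.650141 − 1.685894) = 0.300000 − (5.840226)/(-5.336036) = 1.394488
f(1.394488) = -0.967092
t₃ = 1.394488 − (-0.967092)·(1.394488 − 0.300000) / (-0.967092 − (-3.650141)) = 1.394488 − (-1.058470)/(2.683050) = 1.788990
f(1.788990) = 0.983408
t₄ = 1.788990 − 0.983408·(1.788990 − 1.394488) / (0.983408 − (-0.967092)) = 1.788990 − (0.387957)/(1.950500) = 1.590089

1.5901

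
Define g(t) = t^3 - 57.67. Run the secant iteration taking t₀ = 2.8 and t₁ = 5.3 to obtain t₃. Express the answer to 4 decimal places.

3.7524

g(2.8) = -35.718000, g(5.3) = 91.207000
t₂ = 5.300000 − 91.207000·(5.300000 − 2.800000) / (91.207000 − (-35.718000)) = 5.300000 − (228.017500)/(126.925000) = 3.503526
g(3.503526) = -14.665300
t₃ = 3.503526 − (-14.665300)·(3.503526 − 5.300000) / (-14.665300 − 91.207000) = 3.503526 − (26.345834)/(-105.872300) = 3.752371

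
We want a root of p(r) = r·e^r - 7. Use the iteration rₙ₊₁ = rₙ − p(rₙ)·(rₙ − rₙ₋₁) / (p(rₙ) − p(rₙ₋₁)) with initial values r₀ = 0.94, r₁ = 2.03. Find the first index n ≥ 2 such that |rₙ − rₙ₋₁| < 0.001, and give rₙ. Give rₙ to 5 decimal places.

p(0.94) = -4.5936175, p(2.03) = 8.4565953
r₂ = 2.0300000 − 8.4565953·(1.0900000)/(13.0502128) = 1.3236752;  |Δ| = 0.7063248
p(1.3236752) = -2.0266815
r₃ = 1.3236752 − (-2.0266815)·(-0.7063248)/(-10.4832768) = 1.4602256;  |Δ| = 0.1365504
p(1.4602256) = -0.7109092
r₄ = 1.4602256 − (-0.7109092)·(0.1365504)/(1.3157723) = 1.5340035;  |Δ| = 0.0737779
p(1.5340035) = 0.1127180
r₅ = 1.5340035 − 0.1127180·(0.0737779)/(0.8236272) = 1.5239066;  |Δ| = 0.0100969
p(1.5239066) = -0.0050833
r₆ = 1.5239066 − (-0.0050833)·(-0.0100969)/(-0.1178013) = 1.5243423;  |Δ| = 0.0004357
|r₆ − r₅| = 0.0004357 < 0.001

n = 6, rₙ = 1.52434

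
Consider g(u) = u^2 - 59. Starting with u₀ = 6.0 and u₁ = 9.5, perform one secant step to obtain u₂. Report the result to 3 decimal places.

7.484

g(6.0) = -23.00000, g(9.5) = 31.25000
u₂ = 9.50000 − 31.25000·(9.50000 − 6.00000) / (31.25000 − (-23.00000)) = 9.50000 − (109.37500)/(54.25000) = 7.48387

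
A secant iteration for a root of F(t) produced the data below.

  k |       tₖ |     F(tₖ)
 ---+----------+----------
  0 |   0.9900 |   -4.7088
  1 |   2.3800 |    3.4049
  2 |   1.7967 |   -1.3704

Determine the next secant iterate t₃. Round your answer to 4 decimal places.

1.9641

t₃ = 1.7967 − (-1.3704)·(1.7967 − 2.3800) / (-1.3704 − 3.4049)
   = 1.7967 − (0.799354)/(-4.775300) = 1.964094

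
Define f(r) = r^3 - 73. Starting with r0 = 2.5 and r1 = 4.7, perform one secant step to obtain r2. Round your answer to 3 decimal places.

f(2.5) = -57.37500, f(4.7) = 30.82300
r2 = 4.70000 − 30.82300·(4.70000 − 2.50000) / (30.82300 − (-57.37500)) = 4.70000 − (67.81060)/(88.19800) = 3.93115

3.931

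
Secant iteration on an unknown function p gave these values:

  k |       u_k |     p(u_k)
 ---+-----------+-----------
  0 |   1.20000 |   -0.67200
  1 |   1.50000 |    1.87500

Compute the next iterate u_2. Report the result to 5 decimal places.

1.27915

u_2 = 1.50000 − 1.87500·(1.50000 − 1.20000) / (1.87500 − (-0.67200))
   = 1.50000 − (0.5625000)/(2.5470000) = 1.2791519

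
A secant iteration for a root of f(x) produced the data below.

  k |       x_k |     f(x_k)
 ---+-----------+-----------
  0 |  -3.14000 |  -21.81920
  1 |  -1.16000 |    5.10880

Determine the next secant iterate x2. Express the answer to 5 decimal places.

-1.53565

x2 = -1.16000 − 5.10880·(-1.16000 − (-3.14000)) / (5.10880 − (-21.81920))
   = -1.16000 − (10.1154240)/(26.9280000) = -1.5356471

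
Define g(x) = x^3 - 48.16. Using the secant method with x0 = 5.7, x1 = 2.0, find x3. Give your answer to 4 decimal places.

4.2645

g(5.7) = 137.033000, g(2.0) = -40.160000
x2 = 2.000000 − (-40.160000)·(2.000000 − 5.700000) / (-40.160000 − 137.033000) = 2.000000 − (148.592000)/(-177.193000) = 2.838588
g(2.838588) = -25.287834
x3 = 2.838588 − (-25.287834)·(2.838588 − 2.000000) / (-25.287834 − (-40.160000)) = 2.838588 − (-21.206085)/(14.872166) = 4.264479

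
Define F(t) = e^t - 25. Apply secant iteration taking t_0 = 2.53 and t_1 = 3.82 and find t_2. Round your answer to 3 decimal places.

F(2.53) = -12.44649, F(3.82) = 20.60421
t_2 = 3.82000 − 20.60421·(3.82000 − 2.53000) / (20.60421 − (-12.44649)) = 3.82000 − (26.57943)/(33.05070) = 3.01580

3.016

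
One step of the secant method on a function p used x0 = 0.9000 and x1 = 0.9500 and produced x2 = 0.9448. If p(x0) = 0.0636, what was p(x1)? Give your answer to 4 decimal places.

-0.0074

The secant line through (0.9000, 0.0636) and (0.9500, p(x1)) crosses zero at x2 = 0.9448.
So (0.9000, 0.0636), (0.9500, p(x1)), (0.9448, 0) are collinear:
p(x1) = 0.0636 · (0.9500 − 0.9448) / (0.9000 − 0.9448) = 0.0636 · (0.005200)/(-0.044800) = -0.007382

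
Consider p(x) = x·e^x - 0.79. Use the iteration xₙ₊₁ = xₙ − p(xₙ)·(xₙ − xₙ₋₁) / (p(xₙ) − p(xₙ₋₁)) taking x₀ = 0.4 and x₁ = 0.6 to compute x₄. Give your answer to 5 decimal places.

0.48595

p(0.4) = -0.1932701, p(0.6) = 0.3032713
x₂ = 0.6000000 − 0.3032713·(0.6000000 − 0.4000000) / (0.3032713 − (-0.1932701)) = 0.6000000 − (0.0606543)/(0.4965414) = 0.4778465
p(0.4778465) = -0.0194257
x₃ = 0.4778465 − (-0.0194257)·(0.4778465 − 0.6000000) / (-0.0194257 − 0.3032713) = 0.4778465 − (0.0023729)/(-0.3226969) = 0.4851999
p(0.4851999) = -0.0017929
x₄ = 0.4851999 − (-0.0017929)·(0.4851999 − 0.4778465) / (-0.0017929 − (-0.0194257)) = 0.4851999 − (-0.0000132)/(0.0176328) = 0.4859476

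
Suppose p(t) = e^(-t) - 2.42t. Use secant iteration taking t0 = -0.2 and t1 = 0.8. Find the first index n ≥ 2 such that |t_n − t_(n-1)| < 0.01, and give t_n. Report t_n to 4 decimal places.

p(-0.2) = 1.705403, p(0.8) = -1.486671
t2 = 0.800000 − (-1.486671)·(1.000000)/(-3.192074) = 0.334262;  |Δ| = 0.465738
p(0.334262) = -0.093047
t3 = 0.334262 − (-0.093047)·(-0.465738)/(1.393624) = 0.303166;  |Δ| = 0.031096
p(0.303166) = 0.004814
t4 = 0.303166 − 0.004814·(-0.031096)/(0.097861) = 0.304696;  |Δ| = 0.001530
|t4 − t3| = 0.001530 < 0.01

n = 4, t_n = 0.3047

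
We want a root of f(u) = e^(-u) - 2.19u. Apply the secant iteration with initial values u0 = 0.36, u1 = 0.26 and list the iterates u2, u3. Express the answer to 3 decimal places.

0.329, 0.329

f(0.36) = -0.09072, f(0.26) = 0.20165
u2 = 0.26000 − 0.20165·(0.26000 − 0.36000) / (0.20165 − (-0.09072)) = 0.26000 − (-0.02017)/(0.29238) = 0.32897
f(0.32897) = -0.00078
u3 = 0.32897 − (-0.00078)·(0.32897 − 0.26000) / (-0.00078 − 0.20165) = 0.32897 − (-0.00005)/(-0.20243) = 0.32870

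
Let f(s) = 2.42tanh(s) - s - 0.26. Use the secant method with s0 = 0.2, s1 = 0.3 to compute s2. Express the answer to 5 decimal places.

f(0.2) = 0.0176483, f(0.3) = 0.1449765
s2 = 0.3000000 − 0.1449765·(0.3000000 − 0.2000000) / (0.1449765 − 0.0176483) = 0.3000000 − (0.0144977)/(0.1273282) = 0.1861395

0.18614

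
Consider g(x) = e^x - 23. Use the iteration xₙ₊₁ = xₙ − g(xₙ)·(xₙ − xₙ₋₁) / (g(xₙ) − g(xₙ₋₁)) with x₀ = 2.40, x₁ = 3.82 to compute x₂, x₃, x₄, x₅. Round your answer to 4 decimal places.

2.8918, 3.0592, 3.1453, 3.1351

g(2.40) = -11.976824, g(3.82) = 22.604208
x₂ = 3.820000 − 22.604208·(3.820000 − 2.400000) / (22.604208 − (-11.976824)) = 3.820000 − (32.097976)/(34.581032) = 2.891804
g(2.891804) = -4.974201
x₃ = 2.891804 − (-4.974201)·(2.891804 − 3.820000) / (-4.974201 − 22.604208) = 2.891804 − (4.617034)/(-27.578410) = 3.059219
g(3.059219) = -1.689098
x₄ = 3.059219 − (-1.689098)·(3.059219 − 2.891804) / (-1.689098 − (-4.974201)) = 3.059219 − (-0.282780)/(3.285104) = 3.145298
g(3.145298) = 0.226602
x₅ = 3.145298 − 0.226602·(3.145298 − 3.059219) / (0.226602 − (-1.689098)) = 3.145298 − (0.019506)/(1.915699) = 3.135116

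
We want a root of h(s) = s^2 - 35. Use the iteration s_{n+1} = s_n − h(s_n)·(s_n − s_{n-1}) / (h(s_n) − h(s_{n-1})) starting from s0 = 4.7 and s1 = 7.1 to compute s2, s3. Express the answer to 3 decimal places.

5.794, 5.905

h(4.7) = -12.91000, h(7.1) = 15.41000
s2 = 7.10000 − 15.41000·(7.10000 − 4.70000) / (15.41000 − (-12.91000)) = 7.10000 − (36.98400)/(28.32000) = 5.79407
h(5.79407) = -1.42878
s3 = 5.79407 − (-1.42878)·(5.79407 − 7.10000) / (-1.42878 − 15.41000) = 5.79407 − (1.86589)/(-16.83878) = 5.90488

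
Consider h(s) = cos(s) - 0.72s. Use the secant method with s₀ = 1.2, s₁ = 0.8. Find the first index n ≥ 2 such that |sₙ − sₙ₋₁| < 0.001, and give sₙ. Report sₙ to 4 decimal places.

n = 4, sₙ = 0.8824

h(1.2) = -0.501642, h(0.8) = 0.120707
s₂ = 0.800000 − 0.120707·(-0.400000)/(0.622349) = 0.877581;  |Δ| = 0.077581
h(0.877581) = 0.007155
s₃ = 0.877581 − 0.007155·(0.077581)/(-0.113552) = 0.882470;  |Δ| = 0.004888
h(0.882470) = -0.000133
s₄ = 0.882470 − (-0.000133)·(0.004888)/(-0.007287) = 0.882381;  |Δ| = 0.000089
|s₄ − s₃| = 0.000089 < 0.001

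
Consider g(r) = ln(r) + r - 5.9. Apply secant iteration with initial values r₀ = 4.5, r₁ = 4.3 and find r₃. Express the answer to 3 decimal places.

g(4.5) = 0.10408, g(4.3) = -0.14138
r₂ = 4.30000 − (-0.14138)·(4.30000 − 4.50000) / (-0.14138 − 0.10408) = 4.30000 − (0.02828)/(-0.24546) = 4.41520
g(4.41520) = 0.00025
r₃ = 4.41520 − 0.00025·(4.41520 − 4.30000) / (0.00025 − (-0.14138)) = 4.41520 − (0.00003)/(0.14164) = 4.41499

4.415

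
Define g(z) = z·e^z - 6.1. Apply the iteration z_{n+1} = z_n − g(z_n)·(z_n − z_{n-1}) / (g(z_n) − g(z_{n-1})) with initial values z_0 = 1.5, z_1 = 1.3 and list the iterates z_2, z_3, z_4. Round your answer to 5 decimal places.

1.43623, 1.44277, 1.44215

g(1.5) = 0.6225336, g(1.3) = -1.3299143
z_2 = 1.3000000 − (-1.3299143)·(1.3000000 − 1.5000000) / (-1.3299143 − 0.6225336) = 1.3000000 − (0.2659829)/(-1.9524479) = 1.4362305
g(1.4362305) = -0.0609157
z_3 = 1.4362305 − (-0.0609157)·(1.4362305 − 1.3000000) / (-0.0609157 − (-1.3299143)) = 1.4362305 − (-0.0082986)/(1.2689986) = 1.4427699
g(1.4427699) = 0.0063838
z_4 = 1.4427699 − 0.0063838·(1.4427699 − 1.4362305) / (0.0063838 − (-0.0609157)) = 1.4427699 − (0.0000417)/(0.0672995) = 1.4421496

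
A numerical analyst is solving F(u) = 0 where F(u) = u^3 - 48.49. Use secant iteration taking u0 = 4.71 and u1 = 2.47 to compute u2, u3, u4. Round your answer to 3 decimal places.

F(4.71) = 55.99711, F(2.47) = -33.42078
u2 = 2.47000 − (-33.42078)·(2.47000 − 4.71000) / (-33.42078 − 55.99711) = 2.47000 − (74.86254)/(-89.41789) = 3.30722
F(3.30722) = -12.31657
u3 = 3.30722 − (-12.31657)·(3.30722 − 2.47000) / (-12.31657 − (-33.42078)) = 3.30722 − (-10.31169)/(21.10421) = 3.79583
F(3.79583) = 6.20153
u4 = 3.79583 − 6.20153·(3.79583 − 3.30722) / (6.20153 − (-12.31657)) = 3.79583 − (3.03012)/(18.51810) = 3.63220

3.307, 3.796, 3.632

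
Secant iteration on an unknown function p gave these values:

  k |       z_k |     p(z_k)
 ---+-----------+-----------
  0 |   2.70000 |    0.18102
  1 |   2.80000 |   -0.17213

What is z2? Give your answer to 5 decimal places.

2.75126

z2 = 2.80000 − (-0.17213)·(2.80000 − 2.70000) / (-0.17213 − 0.18102)
   = 2.80000 − (-0.0172130)/(-0.3531500) = 2.7512587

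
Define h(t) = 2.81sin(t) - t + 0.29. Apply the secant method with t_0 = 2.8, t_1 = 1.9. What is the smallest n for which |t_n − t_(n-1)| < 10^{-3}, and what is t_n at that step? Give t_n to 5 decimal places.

n = 5, t_n = 2.32943

h(2.8) = -1.5686833, h(1.9) = 1.0491032
t_2 = 1.9000000 − 1.0491032·(-0.9000000)/(2.6177865) = 2.2606837;  |Δ| = 0.3606837
h(2.2606837) = 0.1967191
t_3 = 2.2606837 − 0.1967191·(0.3606837)/(-0.8523842) = 2.3439247;  |Δ| = 0.0832411
h(2.3439247) = -0.0427253
t_4 = 2.3439247 − (-0.0427253)·(0.0832411)/(-0.2394443) = 2.3290716;  |Δ| = 0.0148531
h(2.3290716) = 0.0010533
t_5 = 2.3290716 − 0.0010533·(-0.0148531)/(0.0437786) = 2.3294290;  |Δ| = 0.0003574
|t_5 − t_4| = 0.0003574 < 10^{-3}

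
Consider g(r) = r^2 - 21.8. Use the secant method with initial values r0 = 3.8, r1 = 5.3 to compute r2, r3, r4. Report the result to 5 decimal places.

4.60879, 4.66521, 4.66907

g(3.8) = -7.3600000, g(5.3) = 6.2900000
r2 = 5.3000000 − 6.2900000·(5.3000000 − 3.8000000) / (6.2900000 − (-7.3600000)) = 5.3000000 − (9.4350000)/(13.6500000) = 4.6087912
g(4.6087912) = -0.5590436
r3 = 4.6087912 − (-0.5590436)·(4.6087912 − 5.3000000) / (-0.5590436 − 6.2900000) = 4.6087912 − (0.3864158)/(-6.8490436) = 4.6652102
g(4.6652102) = -0.0358142
r4 = 4.6652102 − (-0.0358142)·(4.6652102 − 4.6087912) / (-0.0358142 − (-0.5590436)) = 4.6652102 − (-0.0020206)/(0.5232294) = 4.6690719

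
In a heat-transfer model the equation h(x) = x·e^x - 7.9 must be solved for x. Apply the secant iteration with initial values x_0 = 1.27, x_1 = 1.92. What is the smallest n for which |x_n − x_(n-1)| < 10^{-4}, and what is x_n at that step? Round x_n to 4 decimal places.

n = 6, x_n = 1.5981

h(1.27) = -3.377717, h(1.92) = 5.196240
x_2 = 1.920000 − 5.196240·(0.650000)/(8.573958) = 1.526068;  |Δ| = 0.393932
h(1.526068) = -0.880005
x_3 = 1.526068 − (-0.880005)·(-0.393932)/(-6.076245) = 1.583120;  |Δ| = 0.057052
h(1.583120) = -0.190004
x_4 = 1.583120 − (-0.190004)·(0.057052)/(0.690001) = 1.598830;  |Δ| = 0.015710
h(1.598830) = 0.009801
x_5 = 1.598830 − 0.009801·(0.015710)/(0.199806) = 1.598060;  |Δ| = 0.000771
h(1.598060) = -0.000102
x_6 = 1.598060 − (-0.000102)·(-0.000771)/(-0.009903) = 1.598068;  |Δ| = 0.000008
|x_6 − x_5| = 0.000008 < 10^{-4}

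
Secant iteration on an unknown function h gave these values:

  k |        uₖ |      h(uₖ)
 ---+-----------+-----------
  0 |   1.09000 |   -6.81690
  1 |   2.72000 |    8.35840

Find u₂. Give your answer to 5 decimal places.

1.82221

u₂ = 2.72000 − 8.35840·(2.72000 − 1.09000) / (8.35840 − (-6.81690))
   = 2.72000 − (13.6241920)/(15.1753000) = 1.8222127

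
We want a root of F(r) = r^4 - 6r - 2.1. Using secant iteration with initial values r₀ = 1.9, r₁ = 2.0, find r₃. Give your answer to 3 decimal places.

F(1.9) = -0.46790, F(2.0) = 1.90000
r₂ = 2.00000 − 1.90000·(2.00000 − 1.90000) / (1.90000 − (-0.46790)) = 2.00000 − (0.19000)/(2.36790) = 1.91976
F(1.91976) = -0.03581
r₃ = 1.91976 − (-0.03581)·(1.91976 − 2.00000) / (-0.03581 − 1.90000) = 1.91976 − (0.00287)/(-1.93581) = 1.92124

1.921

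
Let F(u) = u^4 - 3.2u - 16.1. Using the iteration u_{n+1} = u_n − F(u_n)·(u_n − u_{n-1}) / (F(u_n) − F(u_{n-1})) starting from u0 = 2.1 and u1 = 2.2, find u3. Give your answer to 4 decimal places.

F(2.1) = -3.371900, F(2.2) = 0.285600
u2 = 2.200000 − 0.285600·(2.200000 − 2.100000) / (0.285600 − (-3.371900)) = 2.200000 − (0.028560)/(3.657500) = 2.192191
F(2.192191) = -0.020230
u3 = 2.192191 − (-0.020230)·(2.192191 − 2.200000) / (-0.020230 − 0.285600) = 2.192191 − (0.000158)/(-0.305830) = 2.192708

2.1927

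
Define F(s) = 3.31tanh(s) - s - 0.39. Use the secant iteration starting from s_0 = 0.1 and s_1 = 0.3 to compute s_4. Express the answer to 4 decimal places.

0.1712

F(0.1) = -0.160099, F(0.3) = 0.274245
s_2 = 0.300000 − 0.274245·(0.300000 − 0.100000) / (0.274245 − (-0.160099)) = 0.300000 − (0.054849)/(0.434344) = 0.173720
F(0.173720) = 0.005578
s_3 = 0.173720 − 0.005578·(0.173720 − 0.300000) / (0.005578 − 0.274245) = 0.173720 − (-0.000704)/(-0.268667) = 0.171098
F(0.171098) = -0.000225
s_4 = 0.171098 − (-0.000225)·(0.171098 − 0.173720) / (-0.000225 − 0.005578) = 0.171098 − (0.000001)/(-0.005803) = 0.171200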